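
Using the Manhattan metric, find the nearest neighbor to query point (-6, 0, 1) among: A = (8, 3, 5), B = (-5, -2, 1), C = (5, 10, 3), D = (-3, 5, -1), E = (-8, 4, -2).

Distances: d(A) = 21, d(B) = 3, d(C) = 23, d(D) = 10, d(E) = 9. Nearest: B = (-5, -2, 1) with distance 3.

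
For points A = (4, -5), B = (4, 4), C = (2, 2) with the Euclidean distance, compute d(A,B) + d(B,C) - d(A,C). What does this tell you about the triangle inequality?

d(A,B) = √(0² + 9²) = √81 = 9, d(B,C) = √(2² + 2²) = √8 ≈ 2.8284, d(A,C) = √(2² + 7²) = √53 ≈ 7.2801.
d(A,B) + d(B,C) - d(A,C) = 9 + 2.8284 - 7.2801 = 11.8284 - 7.2801 = 4.5483 (to 4 decimal places). This is ≥ 0, so the triangle inequality holds for these points.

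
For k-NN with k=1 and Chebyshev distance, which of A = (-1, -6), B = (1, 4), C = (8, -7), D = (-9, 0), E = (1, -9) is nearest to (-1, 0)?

Distances: d(A) = 6, d(B) = 4, d(C) = 9, d(D) = 8, d(E) = 9. Nearest: B = (1, 4) with distance 4.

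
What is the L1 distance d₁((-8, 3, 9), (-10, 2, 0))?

Σ|x_i - y_i| = |-8 - (-10)| + |3 - 2| + |9 - 0| = 2 + 1 + 9 = 12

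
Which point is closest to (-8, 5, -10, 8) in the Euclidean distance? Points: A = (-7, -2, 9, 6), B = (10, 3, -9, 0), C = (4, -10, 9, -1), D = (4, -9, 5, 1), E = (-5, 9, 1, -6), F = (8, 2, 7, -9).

Distances: d(A) ≈ 20.3715, d(B) ≈ 19.8242, d(C) ≈ 28.4781, d(D) ≈ 24.779, d(E) ≈ 18.4932, d(F) ≈ 29.0345. Nearest: E = (-5, 9, 1, -6) with distance 18.4932.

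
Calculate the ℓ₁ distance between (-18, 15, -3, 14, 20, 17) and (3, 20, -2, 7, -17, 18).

Σ|x_i - y_i| = |-18 - 3| + |15 - 20| + |-3 - (-2)| + |14 - 7| + |20 - (-17)| + |17 - 18| = 21 + 5 + 1 + 7 + 37 + 1 = 72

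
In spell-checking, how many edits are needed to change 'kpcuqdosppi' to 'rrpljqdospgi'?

Let D[i][j] be the edit distance between the first i characters of 'kpcuqdosppi' and the first j characters of 'rrpljqdospgi', with D[i][0] = i, D[0][j] = j, and D[i][j] = D[i-1][j-1] if the characters match, else 1 + min(D[i-1][j], D[i][j-1], D[i-1][j-1]). Filling the table (rows: prefixes of 'kpcuqdosppi', columns: prefixes of 'rrpljqdospgi'):
     ε  r  r  p  l  j  q  d  o  s  p  g  i
  ε  0  1  2  3  4  5  6  7  8  9 10 11 12
  k  1  1  2  3  4  5  6  7  8  9 10 11 12
  p  2  2  2  2  3  4  5  6  7  8  9 10 11
  c  3  3  3  3  3  4  5  6  7  8  9 10 11
  u  4  4  4  4  4  4  5  6  7  8  9 10 11
  q  5  5  5  5  5  5  4  5  6  7  8  9 10
  d  6  6  6  6  6  6  5  4  5  6  7  8  9
  o  7  7  7  7  7  7  6  5  4  5  6  7  8
  s  8  8  8  8  8  8  7  6  5  4  5  6  7
  p  9  9  9  8  9  9  8  7  6  5  4  5  6
  p 10 10 10  9  9 10  9  8  7  6  5  5  6
  i 11 11 11 10 10 10 10  9  8  7  6  6  5
The bottom-right entry gives D[11][12] = 5, so no sequence of fewer than 5 edits works. Backtracking through the table gives one optimal edit sequence (5 edits):
  kpcuqdosppi → rkpcuqdosppi (ins r @1)
  rkpcuqdosppi → rrpcuqdosppi (sub k→r @2)
  rrpcuqdosppi → rrpluqdosppi (sub c→l @4)
  rrpluqdosppi → rrpljqdosppi (sub u→j @5)
  rrpljqdosppi → rrpljqdospgi (sub p→g @11)
Edit distance = 5.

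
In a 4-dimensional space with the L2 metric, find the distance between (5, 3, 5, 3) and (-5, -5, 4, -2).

(Σ|x_i - y_i|^2)^(1/2) = (|5 - (-5)|^2 + |3 - (-5)|^2 + |5 - 4|^2 + |3 - (-2)|^2)^(1/2)
= (10^2 + 8^2 + 1^2 + 5^2)^(1/2) = (100 + 64 + 1 + 25)^(1/2) = (190)^(1/2) ≈ 13.784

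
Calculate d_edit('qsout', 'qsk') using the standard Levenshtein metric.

Let D[i][j] be the edit distance between the first i characters of 'qsout' and the first j characters of 'qsk', with D[i][0] = i, D[0][j] = j, and D[i][j] = D[i-1][j-1] if the characters match, else 1 + min(D[i-1][j], D[i][j-1], D[i-1][j-1]). Filling the table (rows: prefixes of 'qsout', columns: prefixes of 'qsk'):
     ε  q  s  k
  ε  0  1  2  3
  q  1  0  1  2
  s  2  1  0  1
  o  3  2  1  1
  u  4  3  2  2
  t  5  4  3  3
The bottom-right entry gives D[5][3] = 3, so no sequence of fewer than 3 edits works. Backtracking through the table gives one optimal edit sequence (3 edits):
  qsout → qsut (del o @3)
  qsut → qst (del u @3)
  qst → qsk (sub t→k @3)
Edit distance = 3.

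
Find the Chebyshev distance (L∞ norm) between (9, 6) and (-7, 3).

max(|x_i - y_i|) = max(|9 - (-7)|, |6 - 3|) = max(16, 3) = 16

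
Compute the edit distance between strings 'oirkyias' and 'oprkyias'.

Let D[i][j] be the edit distance between the first i characters of 'oirkyias' and the first j characters of 'oprkyias', with D[i][0] = i, D[0][j] = j, and D[i][j] = D[i-1][j-1] if the characters match, else 1 + min(D[i-1][j], D[i][j-1], D[i-1][j-1]). Filling the table (rows: prefixes of 'oirkyias', columns: prefixes of 'oprkyias'):
     ε  o  p  r  k  y  i  a  s
  ε  0  1  2  3  4  5  6  7  8
  o  1  0  1  2  3  4  5  6  7
  i  2  1  1  2  3  4  4  5  6
  r  3  2  2  1  2  3  4  5  6
  k  4  3  3  2  1  2  3  4  5
  y  5  4  4  3  2  1  2  3  4
  i  6  5  5  4  3  2  1  2  3
  a  7  6  6  5  4  3  2  1  2
  s  8  7  7  6  5  4  3  2  1
The bottom-right entry gives D[8][8] = 1, so no sequence of fewer than 1 edit works. Backtracking through the table gives one optimal edit sequence (1 edit):
  oirkyias → oprkyias (sub i→p @2)
Edit distance = 1.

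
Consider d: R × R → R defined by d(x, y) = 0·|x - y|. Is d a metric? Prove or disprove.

No. With c = 0, d(x,y) = 0 for all x, y. This fails identity of indiscernibles: d(2, 3) = 0 but 2 ≠ 3.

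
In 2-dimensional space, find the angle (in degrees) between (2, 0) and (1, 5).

With u = (2, 0), v = (1, 5):
u·v = 2·1 + 0·5 = 2 + 0 = 2.
|u| = √(2² + 0²) = √4, |v| = √(1² + 5²) = √26, so |u||v| = √(4·26) = √104.
cos θ = (u·v)/(|u||v|) = 2/√104 ≈ 0.196116
θ = arccos(0.196116) ≈ 78.69°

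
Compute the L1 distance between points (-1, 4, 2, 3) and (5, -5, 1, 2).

Σ|x_i - y_i| = |-1 - 5| + |4 - (-5)| + |2 - 1| + |3 - 2| = 6 + 9 + 1 + 1 = 17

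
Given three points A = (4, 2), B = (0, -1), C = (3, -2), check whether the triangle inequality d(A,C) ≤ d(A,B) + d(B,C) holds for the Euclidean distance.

d(A,B) = √(4² + 3²) = √25 = 5, d(B,C) = √(3² + 1²) = √10 ≈ 3.1623, d(A,C) = √(1² + 4²) = √17 ≈ 4.1231.
d(A,C) ≈ 4.1231 ≤ 5 + 3.1623 = 8.1623. Triangle inequality is satisfied.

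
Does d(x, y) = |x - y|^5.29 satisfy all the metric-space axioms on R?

No. d(x,y) = |x-y|^5.29 fails the triangle inequality since p = 5.29 > 1. Counterexample: x = 1, y = 12, z = 19. d(x,z) = |1 - 19|^5.29 = 18^5.29 ≈ 4369095.6443, but d(x,y) + d(y,z) = 11^5.29 + 7^5.29 ≈ 322825.1076 + 29550.7584 = 352375.866. Since 4369095.6443 > 352375.866, the triangle inequality is violated.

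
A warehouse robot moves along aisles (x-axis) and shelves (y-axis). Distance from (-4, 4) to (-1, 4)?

Σ|x_i - y_i| = |-4 - (-1)| + |4 - 4| = 3 + 0 = 3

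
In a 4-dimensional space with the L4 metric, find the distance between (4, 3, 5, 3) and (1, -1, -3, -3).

(Σ|x_i - y_i|^4)^(1/4) = (|4 - 1|^4 + |3 - (-1)|^4 + |5 - (-3)|^4 + |3 - (-3)|^4)^(1/4)
= (3^4 + 4^4 + 8^4 + 6^4)^(1/4) = (81 + 256 + 4096 + 1296)^(1/4) = (5729)^(1/4) ≈ 8.7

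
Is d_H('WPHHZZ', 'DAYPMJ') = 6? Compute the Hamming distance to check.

Differing positions: 1, 2, 3, 4, 5, 6. Hamming distance = 6, so the claim is true.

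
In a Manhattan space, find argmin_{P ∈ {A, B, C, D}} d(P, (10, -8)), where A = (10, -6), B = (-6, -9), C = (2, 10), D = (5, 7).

Distances: d(A) = 2, d(B) = 17, d(C) = 26, d(D) = 20. Nearest: A = (10, -6) with distance 2.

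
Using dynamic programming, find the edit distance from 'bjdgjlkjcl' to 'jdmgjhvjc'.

Let D[i][j] be the edit distance between the first i characters of 'bjdgjlkjcl' and the first j characters of 'jdmgjhvjc', with D[i][0] = i, D[0][j] = j, and D[i][j] = D[i-1][j-1] if the characters match, else 1 + min(D[i-1][j], D[i][j-1], D[i-1][j-1]). Filling the table (rows: prefixes of 'bjdgjlkjcl', columns: prefixes of 'jdmgjhvjc'):
     ε  j  d  m  g  j  h  v  j  c
  ε  0  1  2  3  4  5  6  7  8  9
  b  1  1  2  3  4  5  6  7  8  9
  j  2  1  2  3  4  4  5  6  7  8
  d  3  2  1  2  3  4  5  6  7  8
  g  4  3  2  2  2  3  4  5  6  7
  j  5  4  3  3  3  2  3  4  5  6
  l  6  5  4  4  4  3  3  4  5  6
  k  7  6  5  5  5  4  4  4  5  6
  j  8  7  6  6  6  5  5  5  4  5
  c  9  8  7  7  7  6  6  6  5  4
  l 10  9  8  8  8  7  7  7  6  5
The bottom-right entry gives D[10][9] = 5, so no sequence of fewer than 5 edits works. Backtracking through the table gives one optimal edit sequence (5 edits):
  bjdgjlkjcl → jdgjlkjcl (del b @1)
  jdgjlkjcl → jdmgjlkjcl (ins m @3)
  jdmgjlkjcl → jdmgjhkjcl (sub l→h @6)
  jdmgjhkjcl → jdmgjhvjcl (sub k→v @7)
  jdmgjhvjcl → jdmgjhvjc (del l @10)
Edit distance = 5.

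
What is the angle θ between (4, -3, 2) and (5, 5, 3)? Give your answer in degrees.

With u = (4, -3, 2), v = (5, 5, 3):
u·v = 4·5 + (-3)·5 + 2·3 = 20 + (-15) + 6 = 11.
|u| = √(4² + (-3)² + 2²) = √29, |v| = √(5² + 5² + 3²) = √59, so |u||v| = √(29·59) = √1711.
cos θ = (u·v)/(|u||v|) = 11/√1711 ≈ 0.26593
θ = arccos(0.26593) ≈ 74.58°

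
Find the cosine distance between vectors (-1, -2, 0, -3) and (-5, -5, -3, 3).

With u = (-1, -2, 0, -3), v = (-5, -5, -3, 3):
u·v = (-1)·(-5) + (-2)·(-5) + 0·(-3) + (-3)·3 = 5 + 10 + 0 + (-9) = 6.
|u| = √((-1)² + (-2)² + 0² + (-3)²) = √14, |v| = √((-5)² + (-5)² + (-3)² + 3²) = √68, so |u||v| = √(14·68) = √952.
cos θ = (u·v)/(|u||v|) = 6/√952 ≈ 0.1945
Cosine distance = 1 - cos θ ≈ 1 - 0.1945 = 0.8055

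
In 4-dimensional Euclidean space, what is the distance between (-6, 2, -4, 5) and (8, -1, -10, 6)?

√(Σ(x_i - y_i)²) = √((-6 - 8)² + (2 - (-1))² + (-4 - (-10))² + (5 - 6)²)
= √((-14)² + 3² + 6² + (-1)²) = √(196 + 9 + 36 + 1) = √242 ≈ 15.5563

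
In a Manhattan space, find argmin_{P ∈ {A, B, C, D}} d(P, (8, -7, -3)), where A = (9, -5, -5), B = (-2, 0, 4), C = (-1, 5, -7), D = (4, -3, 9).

Distances: d(A) = 5, d(B) = 24, d(C) = 25, d(D) = 20. Nearest: A = (9, -5, -5) with distance 5.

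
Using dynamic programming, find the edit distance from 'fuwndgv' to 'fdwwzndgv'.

Let D[i][j] be the edit distance between the first i characters of 'fuwndgv' and the first j characters of 'fdwwzndgv', with D[i][0] = i, D[0][j] = j, and D[i][j] = D[i-1][j-1] if the characters match, else 1 + min(D[i-1][j], D[i][j-1], D[i-1][j-1]). Filling the table (rows: prefixes of 'fuwndgv', columns: prefixes of 'fdwwzndgv'):
     ε  f  d  w  w  z  n  d  g  v
  ε  0  1  2  3  4  5  6  7  8  9
  f  1  0  1  2  3  4  5  6  7  8
  u  2  1  1  2  3  4  5  6  7  8
  w  3  2  2  1  2  3  4  5  6  7
  n  4  3  3  2  2  3  3  4  5  6
  d  5  4  3  3  3  3  4  3  4  5
  g  6  5  4  4  4  4  4  4  3  4
  v  7  6  5  5  5  5  5  5  4  3
The bottom-right entry gives D[7][9] = 3, so no sequence of fewer than 3 edits works. Backtracking through the table gives one optimal edit sequence (3 edits):
  fuwndgv → fduwndgv (ins d @2)
  fduwndgv → fdwwndgv (sub u→w @3)
  fdwwndgv → fdwwzndgv (ins z @5)
Edit distance = 3.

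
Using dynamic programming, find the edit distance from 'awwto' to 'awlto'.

Let D[i][j] be the edit distance between the first i characters of 'awwto' and the first j characters of 'awlto', with D[i][0] = i, D[0][j] = j, and D[i][j] = D[i-1][j-1] if the characters match, else 1 + min(D[i-1][j], D[i][j-1], D[i-1][j-1]). Filling the table (rows: prefixes of 'awwto', columns: prefixes of 'awlto'):
     ε  a  w  l  t  o
  ε  0  1  2  3  4  5
  a  1  0  1  2  3  4
  w  2  1  0  1  2  3
  w  3  2  1  1  2  3
  t  4  3  2  2  1  2
  o  5  4  3  3  2  1
The bottom-right entry gives D[5][5] = 1, so no sequence of fewer than 1 edit works. Backtracking through the table gives one optimal edit sequence (1 edit):
  awwto → awlto (sub w→l @3)
Edit distance = 1.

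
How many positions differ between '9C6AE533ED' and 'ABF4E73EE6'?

Differing positions: 1, 2, 3, 4, 6, 8, 10. Hamming distance = 7.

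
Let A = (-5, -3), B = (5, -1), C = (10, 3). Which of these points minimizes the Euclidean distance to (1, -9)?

Distances: d(A) ≈ 8.4853, d(B) ≈ 8.9443, d(C) = 15. Nearest: A = (-5, -3) with distance 8.4853.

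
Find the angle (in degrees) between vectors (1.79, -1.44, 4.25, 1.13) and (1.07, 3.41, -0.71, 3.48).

With u = (1.79, -1.44, 4.25, 1.13), v = (1.07, 3.41, -0.71, 3.48):
u·v = 1.79·1.07 + (-1.44)·3.41 + 4.25·(-0.71) + 1.13·3.48 = 1.9153 + (-4.9104) + (-3.0175) + 3.9324 = -2.0802.
|u| = √(1.79² + (-1.44)² + 4.25² + 1.13²) = √(3.2041 + 2.0736 + 18.0625 + 1.2769) = √24.6171, |v| = √(1.07² + 3.41² + (-0.71)² + 3.48²) = √(1.1449 + 11.6281 + 0.5041 + 12.1104) = √25.3875.
cos θ = (u·v)/(|u||v|) = -2.0802/(√24.6171·√25.3875) ≈ -0.08321
θ = arccos(-0.08321) ≈ 94.77°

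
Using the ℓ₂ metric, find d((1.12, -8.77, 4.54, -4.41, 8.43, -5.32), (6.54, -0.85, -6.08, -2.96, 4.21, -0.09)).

√(Σ(x_i - y_i)²) = √((1.12 - 6.54)² + (-8.77 - (-0.85))² + (4.54 - (-6.08))² + (-4.41 - (-2.96))² + (8.43 - 4.21)² + (-5.32 - (-0.09))²)
= √((-5.42)² + (-7.92)² + 10.62² + (-1.45)² + 4.22² + (-5.23)²) = √(29.3764 + 62.7264 + 112.7844 + 2.1025 + 17.8084 + 27.3529) = √252.151 ≈ 15.8793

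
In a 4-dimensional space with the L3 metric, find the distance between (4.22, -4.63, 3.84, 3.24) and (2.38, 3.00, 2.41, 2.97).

(Σ|x_i - y_i|^3)^(1/3) = (|4.22 - 2.38|^3 + |-4.63 - 3|^3 + |3.84 - 2.41|^3 + |3.24 - 2.97|^3)^(1/3)
= (1.84^3 + 7.63^3 + 1.43^3 + 0.27^3)^(1/3) ≈ (6.2295 + 444.1949 + 2.9242 + 0.0197)^(1/3) = (453.3683)^(1/3) ≈ 7.6822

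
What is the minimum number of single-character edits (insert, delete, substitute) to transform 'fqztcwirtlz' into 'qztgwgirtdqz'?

Let D[i][j] be the edit distance between the first i characters of 'fqztcwirtlz' and the first j characters of 'qztgwgirtdqz', with D[i][0] = i, D[0][j] = j, and D[i][j] = D[i-1][j-1] if the characters match, else 1 + min(D[i-1][j], D[i][j-1], D[i-1][j-1]). Filling the table (rows: prefixes of 'fqztcwirtlz', columns: prefixes of 'qztgwgirtdqz'):
     ε  q  z  t  g  w  g  i  r  t  d  q  z
  ε  0  1  2  3  4  5  6  7  8  9 10 11 12
  f  1  1  2  3  4  5  6  7  8  9 10 11 12
  q  2  1  2  3  4  5  6  7  8  9 10 10 11
  z  3  2  1  2  3  4  5  6  7  8  9 10 10
  t  4  3  2  1  2  3  4  5  6  7  8  9 10
  c  5  4  3  2  2  3  4  5  6  7  8  9 10
  w  6  5  4  3  3  2  3  4  5  6  7  8  9
  i  7  6  5  4  4  3  3  3  4  5  6  7  8
  r  8  7  6  5  5  4  4  4  3  4  5  6  7
  t  9  8  7  6  6  5  5  5  4  3  4  5  6
  l 10  9  8  7  7  6  6  6  5  4  4  5  6
  z 11 10  9  8  8  7  7  7  6  5  5  5  5
The bottom-right entry gives D[11][12] = 5, so no sequence of fewer than 5 edits works. Backtracking through the table gives one optimal edit sequence (5 edits):
  fqztcwirtlz → qztcwirtlz (del f @1)
  qztcwirtlz → qztgwirtlz (sub c→g @4)
  qztgwirtlz → qztgwgirtlz (ins g @6)
  qztgwgirtlz → qztgwgirtdlz (ins d @10)
  qztgwgirtdlz → qztgwgirtdqz (sub l→q @11)
Edit distance = 5.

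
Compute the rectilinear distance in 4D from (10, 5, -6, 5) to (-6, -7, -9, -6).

Σ|x_i - y_i| = |10 - (-6)| + |5 - (-7)| + |-6 - (-9)| + |5 - (-6)| = 16 + 12 + 3 + 11 = 42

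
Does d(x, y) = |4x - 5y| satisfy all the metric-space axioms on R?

No. d fails symmetry: d(8, 7) = |4·8 - 5·7| = |-3| = 3, but d(7, 8) = |4·7 - 5·8| = |-12| = 12. Since 3 ≠ 12, d(x,y) ≠ d(y,x) in general.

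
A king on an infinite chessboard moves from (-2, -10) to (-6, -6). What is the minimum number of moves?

max(|x_i - y_i|) = max(|-2 - (-6)|, |-10 - (-6)|) = max(4, 4) = 4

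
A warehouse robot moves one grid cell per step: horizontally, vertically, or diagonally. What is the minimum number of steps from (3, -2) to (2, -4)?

max(|x_i - y_i|) = max(|3 - 2|, |-2 - (-4)|) = max(1, 2) = 2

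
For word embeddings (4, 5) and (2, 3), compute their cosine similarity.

With u = (4, 5), v = (2, 3):
u·v = 4·2 + 5·3 = 8 + 15 = 23.
|u| = √(4² + 5²) = √41, |v| = √(2² + 3²) = √13, so |u||v| = √(41·13) = √533.
cos θ = (u·v)/(|u||v|) = 23/√533 ≈ 0.9962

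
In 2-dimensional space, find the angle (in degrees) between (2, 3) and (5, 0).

With u = (2, 3), v = (5, 0):
u·v = 2·5 + 3·0 = 10 + 0 = 10.
|u| = √(2² + 3²) = √13, |v| = √(5² + 0²) = √25, so |u||v| = √(13·25) = √325.
cos θ = (u·v)/(|u||v|) = 10/√325 ≈ 0.5547
θ = arccos(0.5547) ≈ 56.31°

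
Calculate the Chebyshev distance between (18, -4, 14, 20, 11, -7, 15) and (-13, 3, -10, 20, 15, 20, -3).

max(|x_i - y_i|) = max(|18 - (-13)|, |-4 - 3|, |14 - (-10)|, |20 - 20|, |11 - 15|, |-7 - 20|, |15 - (-3)|) = max(31, 7, 24, 0, 4, 27, 18) = 31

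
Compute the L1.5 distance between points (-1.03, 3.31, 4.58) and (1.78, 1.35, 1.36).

(Σ|x_i - y_i|^1.5)^(1/1.5) = (|-1.03 - 1.78|^1.5 + |3.31 - 1.35|^1.5 + |4.58 - 1.36|^1.5)^(1/1.5)
= (2.81^1.5 + 1.96^1.5 + 3.22^1.5)^(1/1.5) ≈ (4.7104 + 2.744 + 5.7781)^(1/1.5) = (13.2325)^(1/1.5) ≈ 5.5945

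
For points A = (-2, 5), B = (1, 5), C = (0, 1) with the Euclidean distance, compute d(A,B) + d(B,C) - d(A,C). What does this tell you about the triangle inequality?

d(A,B) = √(3² + 0²) = √9 = 3, d(B,C) = √(1² + 4²) = √17 ≈ 4.1231, d(A,C) = √(2² + 4²) = √20 ≈ 4.4721.
d(A,B) + d(B,C) - d(A,C) = 3 + 4.1231 - 4.4721 = 7.1231 - 4.4721 = 2.651 (to 4 decimal places). This is ≥ 0, so the triangle inequality holds for these points.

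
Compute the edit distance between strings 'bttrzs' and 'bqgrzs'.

Let D[i][j] be the edit distance between the first i characters of 'bttrzs' and the first j characters of 'bqgrzs', with D[i][0] = i, D[0][j] = j, and D[i][j] = D[i-1][j-1] if the characters match, else 1 + min(D[i-1][j], D[i][j-1], D[i-1][j-1]). Filling the table (rows: prefixes of 'bttrzs', columns: prefixes of 'bqgrzs'):
     ε  b  q  g  r  z  s
  ε  0  1  2  3  4  5  6
  b  1  0  1  2  3  4  5
  t  2  1  1  2  3  4  5
  t  3  2  2  2  3  4  5
  r  4  3  3  3  2  3  4
  z  5  4  4  4  3  2  3
  s  6  5  5  5  4  3  2
The bottom-right entry gives D[6][6] = 2, so no sequence of fewer than 2 edits works. Backtracking through the table gives one optimal edit sequence (2 edits):
  bttrzs → bqtrzs (sub t→q @2)
  bqtrzs → bqgrzs (sub t→g @3)
Edit distance = 2.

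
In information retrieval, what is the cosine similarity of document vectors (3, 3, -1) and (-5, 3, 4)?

With u = (3, 3, -1), v = (-5, 3, 4):
u·v = 3·(-5) + 3·3 + (-1)·4 = (-15) + 9 + (-4) = -10.
|u| = √(3² + 3² + (-1)²) = √19, |v| = √((-5)² + 3² + 4²) = √50, so |u||v| = √(19·50) = √950.
cos θ = (u·v)/(|u||v|) = -10/√950 ≈ -0.3244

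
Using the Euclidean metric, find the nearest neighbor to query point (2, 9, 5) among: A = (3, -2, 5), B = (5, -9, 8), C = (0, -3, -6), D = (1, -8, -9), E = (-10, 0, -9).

Distances: d(A) ≈ 11.0454, d(B) ≈ 18.4932, d(C) ≈ 16.4012, d(D) ≈ 22.0454, d(E) ≈ 20.5183. Nearest: A = (3, -2, 5) with distance 11.0454.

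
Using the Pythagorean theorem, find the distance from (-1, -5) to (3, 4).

√(Σ(x_i - y_i)²) = √((-1 - 3)² + (-5 - 4)²)
= √((-4)² + (-9)²) = √(16 + 81) = √97 ≈ 9.8489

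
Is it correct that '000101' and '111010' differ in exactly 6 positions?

Differing positions: 1, 2, 3, 4, 5, 6. Hamming distance = 6, so the claim is true.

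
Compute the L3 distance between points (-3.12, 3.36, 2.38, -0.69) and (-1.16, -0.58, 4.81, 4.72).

(Σ|x_i - y_i|^3)^(1/3) = (|-3.12 - (-1.16)|^3 + |3.36 - (-0.58)|^3 + |2.38 - 4.81|^3 + |-0.69 - 4.72|^3)^(1/3)
= (1.96^3 + 3.94^3 + 2.43^3 + 5.41^3)^(1/3) ≈ (7.5295 + 61.163 + 14.3489 + 158.3404)^(1/3) = (241.3818)^(1/3) ≈ 6.2264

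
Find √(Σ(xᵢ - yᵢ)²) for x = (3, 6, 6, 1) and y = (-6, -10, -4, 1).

√(Σ(x_i - y_i)²) = √((3 - (-6))² + (6 - (-10))² + (6 - (-4))² + (1 - 1)²)
= √(9² + 16² + 10² + 0²) = √(81 + 256 + 100 + 0) = √437 ≈ 20.9045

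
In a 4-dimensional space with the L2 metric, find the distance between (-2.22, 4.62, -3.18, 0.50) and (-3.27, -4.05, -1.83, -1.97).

(Σ|x_i - y_i|^2)^(1/2) = (|-2.22 - (-3.27)|^2 + |4.62 - (-4.05)|^2 + |-3.18 - (-1.83)|^2 + |0.5 - (-1.97)|^2)^(1/2)
= (1.05^2 + 8.67^2 + 1.35^2 + 2.47^2)^(1/2) = (1.1025 + 75.1689 + 1.8225 + 6.1009)^(1/2) = (84.1948)^(1/2) ≈ 9.1758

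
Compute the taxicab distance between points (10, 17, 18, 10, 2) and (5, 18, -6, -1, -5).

Σ|x_i - y_i| = |10 - 5| + |17 - 18| + |18 - (-6)| + |10 - (-1)| + |2 - (-5)| = 5 + 1 + 24 + 11 + 7 = 48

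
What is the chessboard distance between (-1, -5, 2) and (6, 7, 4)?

max(|x_i - y_i|) = max(|-1 - 6|, |-5 - 7|, |2 - 4|) = max(7, 12, 2) = 12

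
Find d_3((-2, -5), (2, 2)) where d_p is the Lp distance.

(Σ|x_i - y_i|^3)^(1/3) = (|-2 - 2|^3 + |-5 - 2|^3)^(1/3)
= (4^3 + 7^3)^(1/3) = (64 + 343)^(1/3) = (407)^(1/3) ≈ 7.4108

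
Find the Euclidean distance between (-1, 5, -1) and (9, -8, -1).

√(Σ(x_i - y_i)²) = √((-1 - 9)² + (5 - (-8))² + (-1 - (-1))²)
= √((-10)² + 13² + 0²) = √(100 + 169 + 0) = √269 ≈ 16.4012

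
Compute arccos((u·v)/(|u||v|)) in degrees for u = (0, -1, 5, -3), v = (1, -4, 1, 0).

With u = (0, -1, 5, -3), v = (1, -4, 1, 0):
u·v = 0·1 + (-1)·(-4) + 5·1 + (-3)·0 = 0 + 4 + 5 + 0 = 9.
|u| = √(0² + (-1)² + 5² + (-3)²) = √35, |v| = √(1² + (-4)² + 1² + 0²) = √18, so |u||v| = √(35·18) = √630.
cos θ = (u·v)/(|u||v|) = 9/√630 ≈ 0.358569
θ = arccos(0.358569) ≈ 68.99°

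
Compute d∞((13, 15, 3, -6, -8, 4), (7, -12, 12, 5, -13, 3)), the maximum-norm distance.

max(|x_i - y_i|) = max(|13 - 7|, |15 - (-12)|, |3 - 12|, |-6 - 5|, |-8 - (-13)|, |4 - 3|) = max(6, 27, 9, 11, 5, 1) = 27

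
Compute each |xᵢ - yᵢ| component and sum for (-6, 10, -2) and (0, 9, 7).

Σ|x_i - y_i| = |-6 - 0| + |10 - 9| + |-2 - 7| = 6 + 1 + 9 = 16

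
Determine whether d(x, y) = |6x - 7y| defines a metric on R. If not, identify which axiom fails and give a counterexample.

No. d fails symmetry: d(6, 3) = |6·6 - 7·3| = |15| = 15, but d(3, 6) = |6·3 - 7·6| = |-24| = 24. Since 15 ≠ 24, d(x,y) ≠ d(y,x) in general.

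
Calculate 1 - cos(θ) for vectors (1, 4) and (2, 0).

With u = (1, 4), v = (2, 0):
u·v = 1·2 + 4·0 = 2 + 0 = 2.
|u| = √(1² + 4²) = √17, |v| = √(2² + 0²) = √4, so |u||v| = √(17·4) = √68.
cos θ = (u·v)/(|u||v|) = 2/√68 ≈ 0.2425
Cosine distance = 1 - cos θ ≈ 1 - 0.2425 = 0.7575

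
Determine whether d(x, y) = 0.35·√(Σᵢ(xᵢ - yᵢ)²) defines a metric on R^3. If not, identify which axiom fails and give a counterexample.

Yes. The L2 (Euclidean) norm induces a metric on R^3, and multiplying a metric by a positive constant 0.35 > 0 preserves all four axioms: non-negativity (0.35·||x-y|| ≥ 0), identity (0.35·||x-y|| = 0 ⟺ ||x-y|| = 0 ⟺ x = y), symmetry (||x-y|| = ||y-x||), and the triangle inequality (0.35·||x-z|| ≤ 0.35·||x-y|| + 0.35·||y-z||). So d is a metric.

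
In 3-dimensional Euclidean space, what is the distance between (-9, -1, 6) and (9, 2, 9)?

√(Σ(x_i - y_i)²) = √((-9 - 9)² + (-1 - 2)² + (6 - 9)²)
= √((-18)² + (-3)² + (-3)²) = √(324 + 9 + 9) = √342 ≈ 18.4932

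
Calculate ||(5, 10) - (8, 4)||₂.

√(Σ(x_i - y_i)²) = √((5 - 8)² + (10 - 4)²)
= √((-3)² + 6²) = √(9 + 36) = √45 ≈ 6.7082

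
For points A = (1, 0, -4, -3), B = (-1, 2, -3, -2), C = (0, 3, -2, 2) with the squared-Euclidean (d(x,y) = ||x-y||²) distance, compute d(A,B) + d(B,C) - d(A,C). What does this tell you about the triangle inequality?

d(A,B) = 2² + 2² + 1² + 1² = 10, d(B,C) = 1² + 1² + 1² + 4² = 19, d(A,C) = 1² + 3² + 2² + 5² = 39.
d(A,B) + d(B,C) - d(A,C) = 10 + 19 - 39 = 29 - 39 = -10. This is < 0, so the triangle inequality FAILS for these points (squared-Euclidean is not a metric).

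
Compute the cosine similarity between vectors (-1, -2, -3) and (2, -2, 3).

With u = (-1, -2, -3), v = (2, -2, 3):
u·v = (-1)·2 + (-2)·(-2) + (-3)·3 = (-2) + 4 + (-9) = -7.
|u| = √((-1)² + (-2)² + (-3)²) = √14, |v| = √(2² + (-2)² + 3²) = √17, so |u||v| = √(14·17) = √238.
cos θ = (u·v)/(|u||v|) = -7/√238 ≈ -0.4537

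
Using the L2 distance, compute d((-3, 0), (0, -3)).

(Σ|x_i - y_i|^2)^(1/2) = (|-3 - 0|^2 + |0 - (-3)|^2)^(1/2)
= (3^2 + 3^2)^(1/2) = (9 + 9)^(1/2) = (18)^(1/2) ≈ 4.2426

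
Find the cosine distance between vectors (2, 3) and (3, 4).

With u = (2, 3), v = (3, 4):
u·v = 2·3 + 3·4 = 6 + 12 = 18.
|u| = √(2² + 3²) = √13, |v| = √(3² + 4²) = √25, so |u||v| = √(13·25) = √325.
cos θ = (u·v)/(|u||v|) = 18/√325 ≈ 0.9985
Cosine distance = 1 - cos θ ≈ 1 - 0.9985 = 0.0015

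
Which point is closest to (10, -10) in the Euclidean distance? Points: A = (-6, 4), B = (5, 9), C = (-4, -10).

Distances: d(A) ≈ 21.2603, d(B) ≈ 19.6469, d(C) = 14. Nearest: C = (-4, -10) with distance 14.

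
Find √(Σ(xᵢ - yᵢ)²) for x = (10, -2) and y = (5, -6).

√(Σ(x_i - y_i)²) = √((10 - 5)² + (-2 - (-6))²)
= √(5² + 4²) = √(25 + 16) = √41 ≈ 6.4031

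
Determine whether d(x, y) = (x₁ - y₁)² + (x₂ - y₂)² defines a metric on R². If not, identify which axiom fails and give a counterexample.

No. The squared Euclidean distance fails the triangle inequality. Counterexample: x = (0, 0), y = (2, 4), z = (4, 8). d(x,z) = 4² + 8² = 80, but d(x,y) + d(y,z) = (2² + 4²) + (2² + 4²) = 20 + 20 = 40. Since 80 > 40, the triangle inequality is violated. (Note: √d, the ordinary Euclidean distance, IS a metric.)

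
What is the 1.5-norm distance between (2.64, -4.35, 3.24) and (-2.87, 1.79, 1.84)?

(Σ|x_i - y_i|^1.5)^(1/1.5) = (|2.64 - (-2.87)|^1.5 + |-4.35 - 1.79|^1.5 + |3.24 - 1.84|^1.5)^(1/1.5)
= (5.51^1.5 + 6.14^1.5 + 1.4^1.5)^(1/1.5) ≈ (12.9338 + 15.2143 + 1.6565)^(1/1.5) = (29.8046)^(1/1.5) ≈ 9.6129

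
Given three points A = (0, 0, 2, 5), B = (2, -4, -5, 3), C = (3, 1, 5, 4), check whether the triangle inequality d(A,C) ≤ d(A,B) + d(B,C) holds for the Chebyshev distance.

d(A,B) = max(2, 4, 7, 2) = 7, d(B,C) = max(1, 5, 10, 1) = 10, d(A,C) = max(3, 1, 3, 1) = 3.
d(A,C) = 3 ≤ 7 + 10 = 17. Triangle inequality is satisfied.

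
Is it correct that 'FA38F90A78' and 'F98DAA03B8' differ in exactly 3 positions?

Differing positions: 2, 3, 4, 5, 6, 8, 9. Hamming distance = 7, so the claim that d_H = 3 is false.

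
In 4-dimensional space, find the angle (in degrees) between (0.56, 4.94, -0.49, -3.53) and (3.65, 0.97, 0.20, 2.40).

With u = (0.56, 4.94, -0.49, -3.53), v = (3.65, 0.97, 0.20, 2.40):
u·v = 0.56·3.65 + 4.94·0.97 + (-0.49)·0.2 + (-3.53)·2.4 = 2.044 + 4.7918 + (-0.098) + (-8.472) = -1.7342.
|u| = √(0.56² + 4.94² + (-0.49)² + (-3.53)²) = √(0.3136 + 24.4036 + 0.2401 + 12.4609) = √37.4182, |v| = √(3.65² + 0.97² + 0.2² + 2.4²) = √(13.3225 + 0.9409 + 0.04 + 5.76) = √20.0634.
cos θ = (u·v)/(|u||v|) = -1.7342/(√37.4182·√20.0634) ≈ -0.063293
θ = arccos(-0.063293) ≈ 93.63°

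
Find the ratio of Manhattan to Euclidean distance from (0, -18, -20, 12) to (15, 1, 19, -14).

L1 = |0 - 15| + |-18 - 1| + |-20 - 19| + |12 - (-14)| = 15 + 19 + 39 + 26 = 99
L2 = √(15² + 19² + 39² + 26²) = √2783 ≈ 52.7541
L1 ≥ L2 always (equality iff movement is along one axis); L1 > L2 here.
Ratio L1/L2 = 99/√2783 ≈ 1.8766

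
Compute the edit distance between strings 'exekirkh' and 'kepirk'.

Let D[i][j] be the edit distance between the first i characters of 'exekirkh' and the first j characters of 'kepirk', with D[i][0] = i, D[0][j] = j, and D[i][j] = D[i-1][j-1] if the characters match, else 1 + min(D[i-1][j], D[i][j-1], D[i-1][j-1]). Filling the table (rows: prefixes of 'exekirkh', columns: prefixes of 'kepirk'):
     ε  k  e  p  i  r  k
  ε  0  1  2  3  4  5  6
  e  1  1  1  2  3  4  5
  x  2  2  2  2  3  4  5
  e  3  3  2  3  3  4  5
  k  4  3  3  3  4  4  4
  i  5  4  4  4  3  4  5
  r  6  5  5  5  4  3  4
  k  7  6  6  6  5  4  3
  h  8  7  7  7  6  5  4
The bottom-right entry gives D[8][6] = 4, so no sequence of fewer than 4 edits works. Backtracking through the table gives one optimal edit sequence (4 edits):
  exekirkh → xekirkh (del e @1)
  xekirkh → kekirkh (sub x→k @1)
  kekirkh → kepirkh (sub k→p @3)
  kepirkh → kepirk (del h @7)
Edit distance = 4.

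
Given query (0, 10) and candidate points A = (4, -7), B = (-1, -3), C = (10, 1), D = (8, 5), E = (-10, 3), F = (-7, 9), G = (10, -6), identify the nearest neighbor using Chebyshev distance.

Distances: d(A) = 17, d(B) = 13, d(C) = 10, d(D) = 8, d(E) = 10, d(F) = 7, d(G) = 16. Nearest: F = (-7, 9) with distance 7.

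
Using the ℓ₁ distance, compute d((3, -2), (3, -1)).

Σ|x_i - y_i| = |3 - 3| + |-2 - (-1)| = 0 + 1 = 1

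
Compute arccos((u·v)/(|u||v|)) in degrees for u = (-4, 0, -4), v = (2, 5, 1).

With u = (-4, 0, -4), v = (2, 5, 1):
u·v = (-4)·2 + 0·5 + (-4)·1 = (-8) + 0 + (-4) = -12.
|u| = √((-4)² + 0² + (-4)²) = √32, |v| = √(2² + 5² + 1²) = √30, so |u||v| = √(32·30) = √960.
cos θ = (u·v)/(|u||v|) = -12/√960 ≈ -0.387298
θ = arccos(-0.387298) ≈ 112.79°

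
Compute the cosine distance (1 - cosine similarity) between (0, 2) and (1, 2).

With u = (0, 2), v = (1, 2):
u·v = 0·1 + 2·2 = 0 + 4 = 4.
|u| = √(0² + 2²) = √4, |v| = √(1² + 2²) = √5, so |u||v| = √(4·5) = √20.
cos θ = (u·v)/(|u||v|) = 4/√20 ≈ 0.8944
Cosine distance = 1 - cos θ ≈ 1 - 0.8944 = 0.1056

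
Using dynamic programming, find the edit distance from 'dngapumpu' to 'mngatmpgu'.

Let D[i][j] be the edit distance between the first i characters of 'dngapumpu' and the first j characters of 'mngatmpgu', with D[i][0] = i, D[0][j] = j, and D[i][j] = D[i-1][j-1] if the characters match, else 1 + min(D[i-1][j], D[i][j-1], D[i-1][j-1]). Filling the table (rows: prefixes of 'dngapumpu', columns: prefixes of 'mngatmpgu'):
     ε  m  n  g  a  t  m  p  g  u
  ε  0  1  2  3  4  5  6  7  8  9
  d  1  1  2  3  4  5  6  7  8  9
  n  2  2  1  2  3  4  5  6  7  8
  g  3  3  2  1  2  3  4  5  6  7
  a  4  4  3  2  1  2  3  4  5  6
  p  5  5  4  3  2  2  3  3  4  5
  u  6  6  5  4  3  3  3  4  4  4
  m  7  6  6  5  4  4  3  4  5  5
  p  8  7  7  6  5  5  4  3  4  5
  u  9  8  8  7  6  6  5  4  4  4
The bottom-right entry gives D[9][9] = 4, so no sequence of fewer than 4 edits works. Backtracking through the table gives one optimal edit sequence (4 edits):
  dngapumpu → mngapumpu (sub d→m @1)
  mngapumpu → mngaumpu (del p @5)
  mngaumpu → mngatmpu (sub u→t @5)
  mngatmpu → mngatmpgu (ins g @8)
Edit distance = 4.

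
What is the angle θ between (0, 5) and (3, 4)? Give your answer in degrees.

With u = (0, 5), v = (3, 4):
u·v = 0·3 + 5·4 = 0 + 20 = 20.
|u| = √(0² + 5²) = √25, |v| = √(3² + 4²) = √25, so |u||v| = √(25·25) = √625 = 25.
cos θ = (u·v)/(|u||v|) = 20/25 = 0.8
θ = arccos(0.8) ≈ 36.87°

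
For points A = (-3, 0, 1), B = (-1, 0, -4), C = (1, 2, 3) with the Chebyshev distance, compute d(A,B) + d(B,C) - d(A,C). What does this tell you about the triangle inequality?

d(A,B) = max(2, 0, 5) = 5, d(B,C) = max(2, 2, 7) = 7, d(A,C) = max(4, 2, 2) = 4.
d(A,B) + d(B,C) - d(A,C) = 5 + 7 - 4 = 12 - 4 = 8. This is ≥ 0, so the triangle inequality holds for these points.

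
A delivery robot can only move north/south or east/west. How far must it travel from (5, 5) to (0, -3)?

Σ|x_i - y_i| = |5 - 0| + |5 - (-3)| = 5 + 8 = 13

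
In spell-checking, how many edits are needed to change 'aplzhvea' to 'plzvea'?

Let D[i][j] be the edit distance between the first i characters of 'aplzhvea' and the first j characters of 'plzvea', with D[i][0] = i, D[0][j] = j, and D[i][j] = D[i-1][j-1] if the characters match, else 1 + min(D[i-1][j], D[i][j-1], D[i-1][j-1]). Filling the table (rows: prefixes of 'aplzhvea', columns: prefixes of 'plzvea'):
     ε  p  l  z  v  e  a
  ε  0  1  2  3  4  5  6
  a  1  1  2  3  4  5  5
  p  2  1  2  3  4  5  6
  l  3  2  1  2  3  4  5
  z  4  3  2  1  2  3  4
  h  5  4  3  2  2  3  4
  v  6  5  4  3  2  3  4
  e  7  6  5  4  3  2  3
  a  8  7  6  5  4  3  2
The bottom-right entry gives D[8][6] = 2, so no sequence of fewer than 2 edits works. Backtracking through the table gives one optimal edit sequence (2 edits):
  aplzhvea → plzhvea (del a @1)
  plzhvea → plzvea (del h @4)
Edit distance = 2.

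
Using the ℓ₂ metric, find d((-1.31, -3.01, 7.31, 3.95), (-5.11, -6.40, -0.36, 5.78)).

√(Σ(x_i - y_i)²) = √((-1.31 - (-5.11))² + (-3.01 - (-6.4))² + (7.31 - (-0.36))² + (3.95 - 5.78)²)
= √(3.8² + 3.39² + 7.67² + (-1.83)²) = √(14.44 + 11.4921 + 58.8289 + 3.3489) = √88.1099 ≈ 9.3867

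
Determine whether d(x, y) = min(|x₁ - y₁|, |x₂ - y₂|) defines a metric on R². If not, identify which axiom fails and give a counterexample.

No. d fails identity of indiscernibles: take x = (-5, 0) and y = (-5, 4). Then d(x,y) = min(|-5 - (-5)|, |0 - 4|) = min(0, 4) = 0, yet x ≠ y.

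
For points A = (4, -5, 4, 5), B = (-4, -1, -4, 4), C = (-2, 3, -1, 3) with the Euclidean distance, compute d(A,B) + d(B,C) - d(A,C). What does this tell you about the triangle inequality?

d(A,B) = √(8² + 4² + 8² + 1²) = √145 ≈ 12.0416, d(B,C) = √(2² + 4² + 3² + 1²) = √30 ≈ 5.4772, d(A,C) = √(6² + 8² + 5² + 2²) = √129 ≈ 11.3578.
d(A,B) + d(B,C) - d(A,C) = 12.0416 + 5.4772 - 11.3578 = 17.5188 - 11.3578 = 6.161 (to 4 decimal places). This is ≥ 0, so the triangle inequality holds for these points.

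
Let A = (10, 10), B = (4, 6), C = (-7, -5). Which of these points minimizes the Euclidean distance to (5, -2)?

Distances: d(A) = 13, d(B) ≈ 8.0623, d(C) ≈ 12.3693. Nearest: B = (4, 6) with distance 8.0623.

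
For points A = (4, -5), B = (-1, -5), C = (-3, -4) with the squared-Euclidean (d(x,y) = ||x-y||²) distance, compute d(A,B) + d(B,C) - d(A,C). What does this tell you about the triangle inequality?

d(A,B) = 5² + 0² = 25, d(B,C) = 2² + 1² = 5, d(A,C) = 7² + 1² = 50.
d(A,B) + d(B,C) - d(A,C) = 25 + 5 - 50 = 30 - 50 = -20. This is < 0, so the triangle inequality FAILS for these points (squared-Euclidean is not a metric).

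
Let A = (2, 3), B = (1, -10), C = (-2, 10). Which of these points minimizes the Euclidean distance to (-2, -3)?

Distances: d(A) ≈ 7.2111, d(B) ≈ 7.6158, d(C) = 13. Nearest: A = (2, 3) with distance 7.2111.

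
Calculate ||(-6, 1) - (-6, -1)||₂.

√(Σ(x_i - y_i)²) = √((-6 - (-6))² + (1 - (-1))²)
= √(0² + 2²) = √(0 + 4) = √4 = 2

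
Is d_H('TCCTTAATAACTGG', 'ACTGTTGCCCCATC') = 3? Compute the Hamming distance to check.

Differing positions: 1, 3, 4, 6, 7, 8, 9, 10, 12, 13, 14. Hamming distance = 11, so the claim that d_H = 3 is false.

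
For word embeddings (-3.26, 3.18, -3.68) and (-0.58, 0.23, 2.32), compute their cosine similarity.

With u = (-3.26, 3.18, -3.68), v = (-0.58, 0.23, 2.32):
u·v = (-3.26)·(-0.58) + 3.18·0.23 + (-3.68)·2.32 = 1.8908 + 0.7314 + (-8.5376) = -5.9154.
|u| = √((-3.26)² + 3.18² + (-3.68)²) = √(10.6276 + 10.1124 + 13.5424) = √34.2824, |v| = √((-0.58)² + 0.23² + 2.32²) = √(0.3364 + 0.0529 + 5.3824) = √5.7717.
cos θ = (u·v)/(|u||v|) = -5.9154/(√34.2824·√5.7717) ≈ -0.4205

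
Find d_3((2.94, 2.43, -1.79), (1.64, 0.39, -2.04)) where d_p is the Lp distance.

(Σ|x_i - y_i|^3)^(1/3) = (|2.94 - 1.64|^3 + |2.43 - 0.39|^3 + |-1.79 - (-2.04)|^3)^(1/3)
= (1.3^3 + 2.04^3 + 0.25^3)^(1/3) ≈ (2.197 + 8.4897 + 0.0156)^(1/3) = (10.7023)^(1/3) ≈ 2.2037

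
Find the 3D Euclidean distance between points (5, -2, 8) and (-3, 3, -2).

√(Σ(x_i - y_i)²) = √((5 - (-3))² + (-2 - 3)² + (8 - (-2))²)
= √(8² + (-5)² + 10²) = √(64 + 25 + 100) = √189 ≈ 13.7477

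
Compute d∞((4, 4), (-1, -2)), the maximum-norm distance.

max(|x_i - y_i|) = max(|4 - (-1)|, |4 - (-2)|) = max(5, 6) = 6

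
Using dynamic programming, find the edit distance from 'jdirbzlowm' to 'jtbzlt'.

Let D[i][j] be the edit distance between the first i characters of 'jdirbzlowm' and the first j characters of 'jtbzlt', with D[i][0] = i, D[0][j] = j, and D[i][j] = D[i-1][j-1] if the characters match, else 1 + min(D[i-1][j], D[i][j-1], D[i-1][j-1]). Filling the table (rows: prefixes of 'jdirbzlowm', columns: prefixes of 'jtbzlt'):
     ε  j  t  b  z  l  t
  ε  0  1  2  3  4  5  6
  j  1  0  1  2  3  4  5
  d  2  1  1  2  3  4  5
  i  3  2  2  2  3  4  5
  r  4  3  3  3  3  4  5
  b  5  4  4  3  4  4  5
  z  6  5  5  4  3  4  5
  l  7  6  6  5  4  3  4
  o  8  7  7  6  5  4  4
  w  9  8  8  7  6  5  5
  m 10  9  9  8  7  6  6
The bottom-right entry gives D[10][6] = 6, so no sequence of fewer than 6 edits works. Backtracking through the table gives one optimal edit sequence (6 edits):
  jdirbzlowm → jirbzlowm (del d @2)
  jirbzlowm → jrbzlowm (del i @2)
  jrbzlowm → jtbzlowm (sub r→t @2)
  jtbzlowm → jtbzlwm (del o @6)
  jtbzlwm → jtbzlm (del w @6)
  jtbzlm → jtbzlt (sub m→t @6)
Edit distance = 6.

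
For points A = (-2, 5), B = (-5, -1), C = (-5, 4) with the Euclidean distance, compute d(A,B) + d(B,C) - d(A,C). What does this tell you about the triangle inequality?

d(A,B) = √(3² + 6²) = √45 ≈ 6.7082, d(B,C) = √(0² + 5²) = √25 = 5, d(A,C) = √(3² + 1²) = √10 ≈ 3.1623.
d(A,B) + d(B,C) - d(A,C) = 6.7082 + 5 - 3.1623 = 11.7082 - 3.1623 = 8.5459 (to 4 decimal places). This is ≥ 0, so the triangle inequality holds for these points.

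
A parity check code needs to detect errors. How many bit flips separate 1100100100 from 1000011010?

Differing positions: 2, 5, 6, 7, 8, 9. Hamming distance = 6.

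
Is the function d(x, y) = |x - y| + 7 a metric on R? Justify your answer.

No. d fails identity of indiscernibles (specifically d(x,x) = 0): d(2, 2) = |2 - 2| + 7 = 0 + 7 = 7 ≠ 0.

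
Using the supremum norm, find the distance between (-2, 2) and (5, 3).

max(|x_i - y_i|) = max(|-2 - 5|, |2 - 3|) = max(7, 1) = 7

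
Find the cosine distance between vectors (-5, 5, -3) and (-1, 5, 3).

With u = (-5, 5, -3), v = (-1, 5, 3):
u·v = (-5)·(-1) + 5·5 + (-3)·3 = 5 + 25 + (-9) = 21.
|u| = √((-5)² + 5² + (-3)²) = √59, |v| = √((-1)² + 5² + 3²) = √35, so |u||v| = √(59·35) = √2065.
cos θ = (u·v)/(|u||v|) = 21/√2065 ≈ 0.4621
Cosine distance = 1 - cos θ ≈ 1 - 0.4621 = 0.5379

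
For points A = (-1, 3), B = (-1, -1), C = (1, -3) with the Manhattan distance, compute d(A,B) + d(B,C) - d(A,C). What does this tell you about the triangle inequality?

d(A,B) = 0 + 4 = 4, d(B,C) = 2 + 2 = 4, d(A,C) = 2 + 6 = 8.
d(A,B) + d(B,C) - d(A,C) = 4 + 4 - 8 = 8 - 8 = 0. This is ≥ 0, so the triangle inequality holds for these points.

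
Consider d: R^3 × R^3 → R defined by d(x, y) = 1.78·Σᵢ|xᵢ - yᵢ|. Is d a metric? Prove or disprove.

Yes. The L1 (Manhattan) norm induces a metric on R^3, and multiplying a metric by a positive constant 1.78 > 0 preserves all four axioms: non-negativity (1.78·||x-y|| ≥ 0), identity (1.78·||x-y|| = 0 ⟺ ||x-y|| = 0 ⟺ x = y), symmetry (||x-y|| = ||y-x||), and the triangle inequality (1.78·||x-z|| ≤ 1.78·||x-y|| + 1.78·||y-z||). So d is a metric.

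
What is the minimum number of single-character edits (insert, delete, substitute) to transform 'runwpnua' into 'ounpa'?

Let D[i][j] be the edit distance between the first i characters of 'runwpnua' and the first j characters of 'ounpa', with D[i][0] = i, D[0][j] = j, and D[i][j] = D[i-1][j-1] if the characters match, else 1 + min(D[i-1][j], D[i][j-1], D[i-1][j-1]). Filling the table (rows: prefixes of 'runwpnua', columns: prefixes of 'ounpa'):
     ε  o  u  n  p  a
  ε  0  1  2  3  4  5
  r  1  1  2  3  4  5
  u  2  2  1  2  3  4
  n  3  3  2  1  2  3
  w  4  4  3  2  2  3
  p  5  5  4  3  2  3
  n  6  6  5  4  3  3
  u  7  7  6  5  4  4
  a  8  8  7  6  5  4
The bottom-right entry gives D[8][5] = 4, so no sequence of fewer than 4 edits works. Backtracking through the table gives one optimal edit sequence (4 edits):
  runwpnua → ounwpnua (sub r→o @1)
  ounwpnua → ounpnua (del w @4)
  ounpnua → ounpua (del n @5)
  ounpua → ounpa (del u @5)
Edit distance = 4.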